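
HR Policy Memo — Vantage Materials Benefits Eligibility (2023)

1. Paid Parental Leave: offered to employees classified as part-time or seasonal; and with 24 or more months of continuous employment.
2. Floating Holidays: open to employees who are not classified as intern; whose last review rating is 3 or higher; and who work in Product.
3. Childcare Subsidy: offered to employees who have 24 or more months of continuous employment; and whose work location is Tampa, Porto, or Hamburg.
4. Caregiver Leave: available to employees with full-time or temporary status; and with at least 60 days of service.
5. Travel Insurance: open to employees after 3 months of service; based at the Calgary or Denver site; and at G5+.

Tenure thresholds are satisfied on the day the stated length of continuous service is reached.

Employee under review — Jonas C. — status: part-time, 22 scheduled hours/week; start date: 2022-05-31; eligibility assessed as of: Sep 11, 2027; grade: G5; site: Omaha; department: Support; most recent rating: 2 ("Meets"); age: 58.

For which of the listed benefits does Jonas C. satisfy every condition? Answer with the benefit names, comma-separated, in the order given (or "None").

Paid Parental Leave

Service from 2022-05-31 to Sep 11, 2027: 1929 days.
Paid Parental Leave — status part-time ✓; service 1929 days ≥ 24 months (≈720 days) ✓ → eligible.
Floating Holidays — status part-time ✓ (not excluded); rating 2 < 3 ✗ → not eligible.
Childcare Subsidy — service 1929 days ≥ 24 months (≈720 days) ✓; site Omaha ✗ (not Tampa, Porto, or Hamburg) → not eligible.
Caregiver Leave — status part-time ✗ (requires full-time or temporary) → not eligible.
Travel Insurance — service 1929 days ≥ 3 months (≈90 days) ✓; site Omaha ✗ (not Calgary or Denver) → not eligible.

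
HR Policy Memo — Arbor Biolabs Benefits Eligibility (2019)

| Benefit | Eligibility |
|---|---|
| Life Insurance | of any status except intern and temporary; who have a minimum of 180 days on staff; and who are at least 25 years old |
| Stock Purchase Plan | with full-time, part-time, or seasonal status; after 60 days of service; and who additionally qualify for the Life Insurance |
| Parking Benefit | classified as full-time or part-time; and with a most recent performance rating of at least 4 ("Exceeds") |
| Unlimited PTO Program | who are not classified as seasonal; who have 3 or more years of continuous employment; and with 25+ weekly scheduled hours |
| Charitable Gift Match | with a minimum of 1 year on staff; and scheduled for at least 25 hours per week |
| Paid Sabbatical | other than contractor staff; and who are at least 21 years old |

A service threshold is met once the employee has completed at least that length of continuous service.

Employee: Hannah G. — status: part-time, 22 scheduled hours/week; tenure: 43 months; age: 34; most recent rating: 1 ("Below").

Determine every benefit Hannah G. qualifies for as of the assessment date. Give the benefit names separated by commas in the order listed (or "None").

Life Insurance — status part-time ✓ (not excluded); service 43 months ≥ 180 days ✓; age 34 ≥ 25 ✓ → eligible.
Stock Purchase Plan — status part-time ✓; service 43 months ≥ 60 days ✓; eligible for Life Insurance ✓ → eligible.
Parking Benefit — status part-time ✓; rating 1 < 4 ✗ → not eligible.
Unlimited PTO Program — status part-time ✓ (not excluded); service 43 months ≥ 3 years (≈1095 days) ✓; 22 hrs/wk < 25 ✗ → not eligible.
Charitable Gift Match — service 43 months ≥ 1 year (≈365 days) ✓; 22 hrs/wk < 25 ✗ → not eligible.
Paid Sabbatical — status part-time ✓ (not excluded); age 34 ≥ 21 ✓ → eligible.

Life Insurance, Stock Purchase Plan, Paid Sabbatical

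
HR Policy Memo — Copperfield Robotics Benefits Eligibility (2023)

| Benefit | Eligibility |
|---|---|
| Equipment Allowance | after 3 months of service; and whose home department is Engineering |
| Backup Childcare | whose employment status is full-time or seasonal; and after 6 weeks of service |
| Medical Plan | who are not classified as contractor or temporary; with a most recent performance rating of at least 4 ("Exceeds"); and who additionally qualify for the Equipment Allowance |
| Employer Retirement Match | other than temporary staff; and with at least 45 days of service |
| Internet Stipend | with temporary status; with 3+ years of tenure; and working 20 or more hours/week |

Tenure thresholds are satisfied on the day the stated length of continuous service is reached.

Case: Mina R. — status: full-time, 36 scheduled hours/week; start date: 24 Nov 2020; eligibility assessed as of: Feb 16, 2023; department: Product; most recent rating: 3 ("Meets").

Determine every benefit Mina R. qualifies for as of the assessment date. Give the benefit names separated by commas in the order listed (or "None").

Service from 24 Nov 2020 to Feb 16, 2023: 814 days.
Equipment Allowance — service 814 days ≥ 3 months (≈90 days) ✓; dept Product ✗ → not eligible.
Backup Childcare — status full-time ✓; service 814 days ≥ 6 weeks (≈42 days) ✓ → eligible.
Medical Plan — status full-time ✓ (not excluded); rating 3 < 4 ✗ → not eligible.
Employer Retirement Match — status full-time ✓ (not excluded); service 814 days ≥ 45 days ✓ → eligible.
Internet Stipend — status full-time ✗ (requires temporary) → not eligible.

Backup Childcare, Employer Retirement Match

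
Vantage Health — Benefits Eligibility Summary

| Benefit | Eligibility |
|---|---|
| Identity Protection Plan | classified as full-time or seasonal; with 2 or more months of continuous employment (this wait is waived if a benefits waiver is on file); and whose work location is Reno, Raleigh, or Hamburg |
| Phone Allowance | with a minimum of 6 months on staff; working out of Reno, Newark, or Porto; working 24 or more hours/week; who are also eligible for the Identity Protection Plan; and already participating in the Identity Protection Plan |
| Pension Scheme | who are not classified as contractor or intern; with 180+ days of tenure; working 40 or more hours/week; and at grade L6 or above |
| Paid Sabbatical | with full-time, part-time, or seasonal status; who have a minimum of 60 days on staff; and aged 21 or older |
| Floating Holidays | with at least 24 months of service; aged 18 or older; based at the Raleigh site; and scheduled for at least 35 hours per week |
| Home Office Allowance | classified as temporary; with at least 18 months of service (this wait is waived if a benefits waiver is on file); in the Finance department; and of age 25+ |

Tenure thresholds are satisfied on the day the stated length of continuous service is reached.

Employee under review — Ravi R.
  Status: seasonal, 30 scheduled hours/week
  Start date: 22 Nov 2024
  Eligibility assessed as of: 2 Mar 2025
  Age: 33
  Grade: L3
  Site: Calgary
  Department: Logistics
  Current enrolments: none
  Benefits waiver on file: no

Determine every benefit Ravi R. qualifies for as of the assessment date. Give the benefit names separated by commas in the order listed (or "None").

Paid Sabbatical

Service from 22 Nov 2024 to 2 Mar 2025: 100 days.
Identity Protection Plan — status seasonal ✓; no waiver, service 100 days ≥ 2 months (≈60 days) ✓; site Calgary ✗ (not Reno, Raleigh, or Hamburg) → not eligible.
Phone Allowance — service 100 days < 6 months (≈180 days) ✗ → not eligible.
Pension Scheme — status seasonal ✓ (not excluded); service 100 days < 180 days ✗ → not eligible.
Paid Sabbatical — status seasonal ✓; service 100 days ≥ 60 days ✓; age 33 ≥ 21 ✓ → eligible.
Floating Holidays — service 100 days < 24 months (≈720 days) ✗ → not eligible.
Home Office Allowance — status seasonal ✗ (requires temporary) → not eligible.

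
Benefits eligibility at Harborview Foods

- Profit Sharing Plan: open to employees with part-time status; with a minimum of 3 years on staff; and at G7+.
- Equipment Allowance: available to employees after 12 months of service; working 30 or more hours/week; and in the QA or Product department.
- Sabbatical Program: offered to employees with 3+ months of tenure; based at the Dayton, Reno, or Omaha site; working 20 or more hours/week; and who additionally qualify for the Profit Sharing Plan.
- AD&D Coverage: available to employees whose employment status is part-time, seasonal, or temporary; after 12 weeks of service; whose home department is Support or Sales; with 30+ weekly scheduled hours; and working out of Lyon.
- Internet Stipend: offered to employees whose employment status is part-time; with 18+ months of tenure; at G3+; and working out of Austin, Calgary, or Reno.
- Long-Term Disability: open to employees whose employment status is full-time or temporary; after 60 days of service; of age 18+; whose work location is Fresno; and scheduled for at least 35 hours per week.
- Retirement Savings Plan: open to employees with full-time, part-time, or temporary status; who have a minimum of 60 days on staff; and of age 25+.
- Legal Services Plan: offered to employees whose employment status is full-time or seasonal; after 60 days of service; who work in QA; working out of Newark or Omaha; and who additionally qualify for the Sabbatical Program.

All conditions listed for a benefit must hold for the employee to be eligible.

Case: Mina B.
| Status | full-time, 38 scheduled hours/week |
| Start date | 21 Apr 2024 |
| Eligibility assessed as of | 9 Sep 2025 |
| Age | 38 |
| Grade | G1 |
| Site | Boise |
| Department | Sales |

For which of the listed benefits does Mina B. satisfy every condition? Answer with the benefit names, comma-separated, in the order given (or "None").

Service from 21 Apr 2024 to 9 Sep 2025: 506 days.
Profit Sharing Plan — status full-time ✗ (requires part-time) → not eligible.
Equipment Allowance — service 506 days ≥ 12 months (≈360 days) ✓; 38 hrs/wk ≥ 30 ✓; dept Sales ✗ → not eligible.
Sabbatical Program — service 506 days ≥ 3 months (≈90 days) ✓; site Boise ✗ (not Dayton, Reno, or Omaha) → not eligible.
AD&D Coverage — status full-time ✗ (requires part-time, seasonal, or temporary) → not eligible.
Internet Stipend — status full-time ✗ (requires part-time) → not eligible.
Long-Term Disability — status full-time ✓; service 506 days ≥ 60 days ✓; age 38 ≥ 18 ✓; site Boise ✗ (not Fresno) → not eligible.
Retirement Savings Plan — status full-time ✓; service 506 days ≥ 60 days ✓; age 38 ≥ 25 ✓ → eligible.
Legal Services Plan — status full-time ✓; service 506 days ≥ 60 days ✓; dept Sales ✗ → not eligible.

Retirement Savings Plan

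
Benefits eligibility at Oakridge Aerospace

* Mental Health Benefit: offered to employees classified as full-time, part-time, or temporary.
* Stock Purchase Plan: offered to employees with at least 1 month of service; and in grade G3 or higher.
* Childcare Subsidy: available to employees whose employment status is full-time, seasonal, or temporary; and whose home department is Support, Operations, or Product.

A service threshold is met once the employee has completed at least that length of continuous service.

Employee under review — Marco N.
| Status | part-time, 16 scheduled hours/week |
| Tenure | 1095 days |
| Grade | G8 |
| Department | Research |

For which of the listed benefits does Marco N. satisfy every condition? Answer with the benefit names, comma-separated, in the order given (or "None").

Mental Health Benefit — status part-time ✓ → eligible.
Stock Purchase Plan — service 1095 days ≥ 1 month (≈30 days) ✓; grade G8 ≥ G3 ✓ → eligible.
Childcare Subsidy — status part-time ✗ (requires full-time, seasonal, or temporary) → not eligible.

Mental Health Benefit, Stock Purchase Plan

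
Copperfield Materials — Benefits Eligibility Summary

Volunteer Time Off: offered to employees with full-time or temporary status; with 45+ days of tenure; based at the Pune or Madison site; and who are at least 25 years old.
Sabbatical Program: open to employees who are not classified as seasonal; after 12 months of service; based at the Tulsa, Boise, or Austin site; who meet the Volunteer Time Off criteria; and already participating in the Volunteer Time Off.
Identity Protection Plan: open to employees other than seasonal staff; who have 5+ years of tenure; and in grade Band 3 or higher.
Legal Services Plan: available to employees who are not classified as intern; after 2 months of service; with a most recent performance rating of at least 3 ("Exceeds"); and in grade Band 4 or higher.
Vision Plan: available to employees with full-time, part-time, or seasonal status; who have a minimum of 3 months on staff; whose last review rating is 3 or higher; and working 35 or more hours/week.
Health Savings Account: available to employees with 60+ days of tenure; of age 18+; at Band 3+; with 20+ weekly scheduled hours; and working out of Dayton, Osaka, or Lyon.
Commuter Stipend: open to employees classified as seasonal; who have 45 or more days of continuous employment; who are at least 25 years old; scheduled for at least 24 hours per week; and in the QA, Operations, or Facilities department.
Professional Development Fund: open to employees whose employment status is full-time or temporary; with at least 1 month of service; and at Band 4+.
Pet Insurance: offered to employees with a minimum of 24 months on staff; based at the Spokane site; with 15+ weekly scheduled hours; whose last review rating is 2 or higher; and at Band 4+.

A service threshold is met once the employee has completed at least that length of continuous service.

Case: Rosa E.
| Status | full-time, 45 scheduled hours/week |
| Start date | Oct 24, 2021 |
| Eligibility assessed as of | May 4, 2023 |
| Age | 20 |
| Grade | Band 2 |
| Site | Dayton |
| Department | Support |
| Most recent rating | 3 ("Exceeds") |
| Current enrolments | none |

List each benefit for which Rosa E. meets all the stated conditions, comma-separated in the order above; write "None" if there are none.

Service from Oct 24, 2021 to May 4, 2023: 557 days.
Volunteer Time Off — status full-time ✓; service 557 days ≥ 45 days ✓; site Dayton ✗ (not Pune or Madison) → not eligible.
Sabbatical Program — status full-time ✓ (not excluded); service 557 days ≥ 12 months (≈360 days) ✓; site Dayton ✗ (not Tulsa, Boise, or Austin) → not eligible.
Identity Protection Plan — status full-time ✓ (not excluded); service 557 days < 5 years (≈1825 days) ✗ → not eligible.
Legal Services Plan — status full-time ✓ (not excluded); service 557 days ≥ 2 months (≈60 days) ✓; rating 3 ≥ 3 ✓; grade Band 2 < Band 4 ✗ → not eligible.
Vision Plan — status full-time ✓; service 557 days ≥ 3 months (≈90 days) ✓; rating 3 ≥ 3 ✓; 45 hrs/wk ≥ 35 ✓ → eligible.
Health Savings Account — service 557 days ≥ 60 days ✓; age 20 ≥ 18 ✓; grade Band 2 < Band 3 ✗ → not eligible.
Commuter Stipend — status full-time ✗ (requires seasonal) → not eligible.
Professional Development Fund — status full-time ✓; service 557 days ≥ 1 month (≈30 days) ✓; grade Band 2 < Band 4 ✗ → not eligible.
Pet Insurance — service 557 days < 24 months (≈720 days) ✗ → not eligible.

Vision Plan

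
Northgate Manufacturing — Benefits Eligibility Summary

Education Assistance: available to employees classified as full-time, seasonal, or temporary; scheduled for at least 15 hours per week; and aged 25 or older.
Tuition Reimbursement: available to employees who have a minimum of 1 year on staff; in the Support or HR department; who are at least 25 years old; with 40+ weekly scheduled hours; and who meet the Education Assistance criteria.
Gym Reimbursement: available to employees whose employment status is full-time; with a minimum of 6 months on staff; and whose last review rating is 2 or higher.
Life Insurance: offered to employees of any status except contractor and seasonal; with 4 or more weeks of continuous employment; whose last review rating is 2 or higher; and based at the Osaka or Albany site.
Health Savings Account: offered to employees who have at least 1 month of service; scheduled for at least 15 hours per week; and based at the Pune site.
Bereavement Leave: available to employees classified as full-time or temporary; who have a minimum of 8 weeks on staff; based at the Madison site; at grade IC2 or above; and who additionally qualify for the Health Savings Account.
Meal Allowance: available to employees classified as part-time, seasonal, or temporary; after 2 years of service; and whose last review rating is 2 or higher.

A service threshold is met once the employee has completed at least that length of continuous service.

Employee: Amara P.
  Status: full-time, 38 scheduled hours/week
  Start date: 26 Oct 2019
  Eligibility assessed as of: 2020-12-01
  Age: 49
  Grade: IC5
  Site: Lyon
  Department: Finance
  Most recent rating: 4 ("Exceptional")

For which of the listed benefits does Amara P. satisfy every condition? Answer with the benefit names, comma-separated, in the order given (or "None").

Education Assistance, Gym Reimbursement

Service from 26 Oct 2019 to 2020-12-01: 402 days.
Education Assistance — status full-time ✓; 38 hrs/wk ≥ 15 ✓; age 49 ≥ 25 ✓ → eligible.
Tuition Reimbursement — service 402 days ≥ 1 year (≈365 days) ✓; dept Finance ✗ → not eligible.
Gym Reimbursement — status full-time ✓; service 402 days ≥ 6 months (≈180 days) ✓; rating 4 ≥ 2 ✓ → eligible.
Life Insurance — status full-time ✓ (not excluded); service 402 days ≥ 4 weeks (≈28 days) ✓; rating 4 ≥ 2 ✓; site Lyon ✗ (not Osaka or Albany) → not eligible.
Health Savings Account — service 402 days ≥ 1 month (≈30 days) ✓; 38 hrs/wk ≥ 15 ✓; site Lyon ✗ (not Pune) → not eligible.
Bereavement Leave — status full-time ✓; service 402 days ≥ 8 weeks (≈56 days) ✓; site Lyon ✗ (not Madison) → not eligible.
Meal Allowance — status full-time ✗ (requires part-time, seasonal, or temporary) → not eligible.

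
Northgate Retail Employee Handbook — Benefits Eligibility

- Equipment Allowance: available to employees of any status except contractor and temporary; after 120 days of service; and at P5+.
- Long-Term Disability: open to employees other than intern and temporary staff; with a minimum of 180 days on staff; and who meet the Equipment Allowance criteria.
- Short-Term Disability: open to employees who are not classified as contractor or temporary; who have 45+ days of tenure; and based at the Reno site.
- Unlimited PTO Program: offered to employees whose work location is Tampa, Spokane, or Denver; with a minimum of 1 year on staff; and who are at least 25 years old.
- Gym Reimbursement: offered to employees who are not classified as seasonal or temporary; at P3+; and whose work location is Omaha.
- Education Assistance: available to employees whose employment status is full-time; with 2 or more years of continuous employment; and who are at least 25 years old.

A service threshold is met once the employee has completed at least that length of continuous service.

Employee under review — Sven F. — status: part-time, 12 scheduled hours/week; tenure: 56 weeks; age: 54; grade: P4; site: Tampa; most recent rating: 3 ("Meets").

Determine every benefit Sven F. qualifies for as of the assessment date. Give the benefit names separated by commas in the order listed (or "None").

Unlimited PTO Program

Equipment Allowance — status part-time ✓ (not excluded); service 56 weeks ≥ 120 days ✓; grade P4 < P5 ✗ → not eligible.
Long-Term Disability — status part-time ✓ (not excluded); service 56 weeks ≥ 180 days ✓; not eligible for Equipment Allowance ✗ → not eligible.
Short-Term Disability — status part-time ✓ (not excluded); service 56 weeks ≥ 45 days ✓; site Tampa ✗ (not Reno) → not eligible.
Unlimited PTO Program — site Tampa ✓; service 56 weeks ≥ 1 year (≈365 days) ✓; age 54 ≥ 25 ✓ → eligible.
Gym Reimbursement — status part-time ✓ (not excluded); grade P4 ≥ P3 ✓; site Tampa ✗ (not Omaha) → not eligible.
Education Assistance — status part-time ✗ (requires full-time) → not eligible.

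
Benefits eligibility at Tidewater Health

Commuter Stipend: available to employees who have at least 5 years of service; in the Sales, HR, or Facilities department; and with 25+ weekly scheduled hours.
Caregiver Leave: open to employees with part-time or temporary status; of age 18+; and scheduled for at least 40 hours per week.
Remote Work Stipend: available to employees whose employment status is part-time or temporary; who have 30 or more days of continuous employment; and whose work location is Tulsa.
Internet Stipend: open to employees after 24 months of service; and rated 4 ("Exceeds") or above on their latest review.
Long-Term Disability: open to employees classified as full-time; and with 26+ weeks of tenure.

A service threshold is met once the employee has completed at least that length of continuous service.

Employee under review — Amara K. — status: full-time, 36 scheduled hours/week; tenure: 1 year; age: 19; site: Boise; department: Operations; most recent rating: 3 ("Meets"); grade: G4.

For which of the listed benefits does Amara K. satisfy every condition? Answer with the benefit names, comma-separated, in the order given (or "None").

Long-Term Disability

Commuter Stipend — service 1 year < 5 years ✗ → not eligible.
Caregiver Leave — status full-time ✗ (requires part-time or temporary) → not eligible.
Remote Work Stipend — status full-time ✗ (requires part-time or temporary) → not eligible.
Internet Stipend — service 1 year < 24 months (≈720 days) ✗ → not eligible.
Long-Term Disability — status full-time ✓; service 1 year ≥ 26 weeks (≈182 days) ✓ → eligible.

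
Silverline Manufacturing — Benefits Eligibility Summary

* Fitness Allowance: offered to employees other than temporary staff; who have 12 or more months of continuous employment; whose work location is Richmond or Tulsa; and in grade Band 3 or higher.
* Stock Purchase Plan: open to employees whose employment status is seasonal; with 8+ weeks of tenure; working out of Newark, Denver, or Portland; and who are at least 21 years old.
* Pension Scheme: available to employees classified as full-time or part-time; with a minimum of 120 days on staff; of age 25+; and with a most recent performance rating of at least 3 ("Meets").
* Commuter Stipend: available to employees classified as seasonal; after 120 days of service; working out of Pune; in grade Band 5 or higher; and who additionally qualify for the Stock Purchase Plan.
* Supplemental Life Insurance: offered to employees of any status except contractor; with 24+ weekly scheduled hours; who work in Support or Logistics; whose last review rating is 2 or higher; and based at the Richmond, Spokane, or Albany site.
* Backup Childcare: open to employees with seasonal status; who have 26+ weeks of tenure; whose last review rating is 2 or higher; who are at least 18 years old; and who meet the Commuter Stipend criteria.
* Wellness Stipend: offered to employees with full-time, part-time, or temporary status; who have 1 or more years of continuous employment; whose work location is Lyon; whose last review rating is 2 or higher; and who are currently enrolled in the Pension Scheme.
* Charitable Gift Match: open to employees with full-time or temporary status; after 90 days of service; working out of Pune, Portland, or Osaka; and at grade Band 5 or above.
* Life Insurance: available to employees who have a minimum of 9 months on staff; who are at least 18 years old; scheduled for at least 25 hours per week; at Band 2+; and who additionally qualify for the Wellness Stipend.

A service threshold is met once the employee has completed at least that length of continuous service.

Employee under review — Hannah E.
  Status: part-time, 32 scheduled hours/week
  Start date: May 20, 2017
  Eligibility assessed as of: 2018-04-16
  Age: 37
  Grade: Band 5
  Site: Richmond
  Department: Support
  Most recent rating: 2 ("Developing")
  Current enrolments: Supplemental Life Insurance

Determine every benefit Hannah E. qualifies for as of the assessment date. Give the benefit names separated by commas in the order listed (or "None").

Supplemental Life Insurance

Service from May 20, 2017 to 2018-04-16: 331 days.
Fitness Allowance — status part-time ✓ (not excluded); service 331 days < 12 months (≈360 days) ✗ → not eligible.
Stock Purchase Plan — status part-time ✗ (requires seasonal) → not eligible.
Pension Scheme — status part-time ✓; service 331 days ≥ 120 days ✓; age 37 ≥ 25 ✓; rating 2 < 3 ✗ → not eligible.
Commuter Stipend — status part-time ✗ (requires seasonal) → not eligible.
Supplemental Life Insurance — status part-time ✓ (not excluded); 32 hrs/wk ≥ 24 ✓; dept Support ✓; rating 2 ≥ 2 ✓; site Richmond ✓ → eligible.
Backup Childcare — status part-time ✗ (requires seasonal) → not eligible.
Wellness Stipend — status part-time ✓; service 331 days < 1 year (≈365 days) ✗ → not eligible.
Charitable Gift Match — status part-time ✗ (requires full-time or temporary) → not eligible.
Life Insurance — service 331 days ≥ 9 months (≈270 days) ✓; age 37 ≥ 18 ✓; 32 hrs/wk ≥ 25 ✓; grade Band 5 ≥ Band 2 ✓; not eligible for Wellness Stipend ✗ → not eligible.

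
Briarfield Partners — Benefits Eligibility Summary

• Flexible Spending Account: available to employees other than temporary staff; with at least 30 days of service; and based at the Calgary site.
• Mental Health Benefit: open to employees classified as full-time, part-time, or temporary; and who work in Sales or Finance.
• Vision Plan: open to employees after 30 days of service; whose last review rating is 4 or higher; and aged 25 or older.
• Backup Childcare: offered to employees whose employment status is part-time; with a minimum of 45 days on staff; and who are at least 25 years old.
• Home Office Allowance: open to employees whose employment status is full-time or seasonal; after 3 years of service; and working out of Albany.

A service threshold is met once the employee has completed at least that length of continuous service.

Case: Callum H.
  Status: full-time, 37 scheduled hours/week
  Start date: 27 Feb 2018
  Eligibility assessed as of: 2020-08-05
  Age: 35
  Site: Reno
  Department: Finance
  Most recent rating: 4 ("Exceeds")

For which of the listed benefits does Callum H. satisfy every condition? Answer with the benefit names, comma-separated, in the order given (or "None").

Service from 27 Feb 2018 to 2020-08-05: 890 days.
Flexible Spending Account — status full-time ✓ (not excluded); service 890 days ≥ 30 days ✓; site Reno ✗ (not Calgary) → not eligible.
Mental Health Benefit — status full-time ✓; dept Finance ✓ → eligible.
Vision Plan — service 890 days ≥ 30 days ✓; rating 4 ≥ 4 ✓; age 35 ≥ 25 ✓ → eligible.
Backup Childcare — status full-time ✗ (requires part-time) → not eligible.
Home Office Allowance — status full-time ✓; service 890 days < 3 years (≈1095 days) ✗ → not eligible.

Mental Health Benefit, Vision Plan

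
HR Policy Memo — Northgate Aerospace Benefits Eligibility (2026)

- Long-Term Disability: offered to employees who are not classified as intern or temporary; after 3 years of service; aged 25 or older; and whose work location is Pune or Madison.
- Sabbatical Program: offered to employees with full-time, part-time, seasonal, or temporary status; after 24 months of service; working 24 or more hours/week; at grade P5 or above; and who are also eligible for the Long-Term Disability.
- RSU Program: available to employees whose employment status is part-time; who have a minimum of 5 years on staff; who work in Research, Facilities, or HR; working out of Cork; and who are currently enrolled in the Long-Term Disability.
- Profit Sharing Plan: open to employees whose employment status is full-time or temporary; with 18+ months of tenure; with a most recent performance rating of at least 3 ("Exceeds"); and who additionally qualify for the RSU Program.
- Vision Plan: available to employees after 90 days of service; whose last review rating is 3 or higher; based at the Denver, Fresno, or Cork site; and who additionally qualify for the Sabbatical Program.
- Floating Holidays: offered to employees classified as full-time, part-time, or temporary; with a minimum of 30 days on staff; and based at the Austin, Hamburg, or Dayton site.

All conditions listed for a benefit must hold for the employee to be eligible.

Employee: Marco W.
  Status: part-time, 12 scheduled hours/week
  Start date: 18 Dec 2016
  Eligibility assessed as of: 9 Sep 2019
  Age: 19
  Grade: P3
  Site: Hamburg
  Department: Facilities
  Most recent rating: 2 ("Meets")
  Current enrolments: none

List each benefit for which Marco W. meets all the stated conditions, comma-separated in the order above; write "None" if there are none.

Floating Holidays

Service from 18 Dec 2016 to 9 Sep 2019: 995 days.
Long-Term Disability — status part-time ✓ (not excluded); service 995 days < 3 years (≈1095 days) ✗ → not eligible.
Sabbatical Program — status part-time ✓; service 995 days ≥ 24 months (≈720 days) ✓; 12 hrs/wk < 24 ✗ → not eligible.
RSU Program — status part-time ✓; service 995 days < 5 years (≈1825 days) ✗ → not eligible.
Profit Sharing Plan — status part-time ✗ (requires full-time or temporary) → not eligible.
Vision Plan — service 995 days ≥ 90 days ✓; rating 2 < 3 ✗ → not eligible.
Floating Holidays — status part-time ✓; service 995 days ≥ 30 days ✓; site Hamburg ✓ → eligible.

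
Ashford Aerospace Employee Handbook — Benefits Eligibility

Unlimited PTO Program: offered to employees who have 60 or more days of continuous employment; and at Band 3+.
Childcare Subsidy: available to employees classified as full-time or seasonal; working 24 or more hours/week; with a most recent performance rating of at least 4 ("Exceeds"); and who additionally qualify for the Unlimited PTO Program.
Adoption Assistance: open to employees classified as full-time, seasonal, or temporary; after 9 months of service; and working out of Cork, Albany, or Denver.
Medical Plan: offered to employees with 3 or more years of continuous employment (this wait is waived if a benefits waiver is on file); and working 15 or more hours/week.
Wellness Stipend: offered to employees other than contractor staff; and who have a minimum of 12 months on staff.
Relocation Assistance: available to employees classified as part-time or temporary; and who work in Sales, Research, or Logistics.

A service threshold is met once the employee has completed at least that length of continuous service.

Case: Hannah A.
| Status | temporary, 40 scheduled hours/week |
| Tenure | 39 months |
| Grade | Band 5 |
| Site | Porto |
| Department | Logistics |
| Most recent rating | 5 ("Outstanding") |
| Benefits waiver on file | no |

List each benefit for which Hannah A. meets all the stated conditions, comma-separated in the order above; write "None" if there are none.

Unlimited PTO Program, Medical Plan, Wellness Stipend, Relocation Assistance

Unlimited PTO Program — service 39 months ≥ 60 days ✓; grade Band 5 ≥ Band 3 ✓ → eligible.
Childcare Subsidy — status temporary ✗ (requires full-time or seasonal) → not eligible.
Adoption Assistance — status temporary ✓; service 39 months ≥ 9 months ✓; site Porto ✗ (not Cork, Albany, or Denver) → not eligible.
Medical Plan — no waiver, service 39 months ≥ 3 years (≈1095 days) ✓; 40 hrs/wk ≥ 15 ✓ → eligible.
Wellness Stipend — status temporary ✓ (not excluded); service 39 months ≥ 12 months ✓ → eligible.
Relocation Assistance — status temporary ✓; dept Logistics ✓ → eligible.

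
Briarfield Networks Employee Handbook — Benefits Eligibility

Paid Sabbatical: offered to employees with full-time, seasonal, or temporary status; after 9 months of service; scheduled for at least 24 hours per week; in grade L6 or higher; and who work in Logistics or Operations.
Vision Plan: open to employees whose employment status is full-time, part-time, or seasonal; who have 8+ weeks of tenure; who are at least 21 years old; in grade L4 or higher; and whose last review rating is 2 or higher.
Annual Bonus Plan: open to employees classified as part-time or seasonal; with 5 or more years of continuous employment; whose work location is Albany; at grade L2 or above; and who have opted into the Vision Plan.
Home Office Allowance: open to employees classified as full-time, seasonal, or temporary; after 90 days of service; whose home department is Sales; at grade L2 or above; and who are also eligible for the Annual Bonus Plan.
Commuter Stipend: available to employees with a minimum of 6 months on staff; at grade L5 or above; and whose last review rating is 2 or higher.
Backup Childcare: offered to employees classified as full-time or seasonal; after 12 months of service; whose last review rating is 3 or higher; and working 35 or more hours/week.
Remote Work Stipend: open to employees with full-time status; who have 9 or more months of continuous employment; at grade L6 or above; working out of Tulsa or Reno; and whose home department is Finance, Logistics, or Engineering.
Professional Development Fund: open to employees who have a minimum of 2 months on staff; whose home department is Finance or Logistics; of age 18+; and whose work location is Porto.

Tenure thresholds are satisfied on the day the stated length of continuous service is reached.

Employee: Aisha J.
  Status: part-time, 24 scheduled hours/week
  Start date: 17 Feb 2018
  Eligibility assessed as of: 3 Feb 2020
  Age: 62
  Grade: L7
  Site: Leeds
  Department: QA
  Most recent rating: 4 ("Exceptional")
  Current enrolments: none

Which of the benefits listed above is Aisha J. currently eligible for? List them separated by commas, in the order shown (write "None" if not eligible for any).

Vision Plan, Commuter Stipend

Service from 17 Feb 2018 to 3 Feb 2020: 716 days.
Paid Sabbatical — status part-time ✗ (requires full-time, seasonal, or temporary) → not eligible.
Vision Plan — status part-time ✓; service 716 days ≥ 8 weeks (≈56 days) ✓; age 62 ≥ 21 ✓; grade L7 ≥ L4 ✓; rating 4 ≥ 2 ✓ → eligible.
Annual Bonus Plan — status part-time ✓; service 716 days < 5 years (≈1825 days) ✗ → not eligible.
Home Office Allowance — status part-time ✗ (requires full-time, seasonal, or temporary) → not eligible.
Commuter Stipend — service 716 days ≥ 6 months (≈180 days) ✓; grade L7 ≥ L5 ✓; rating 4 ≥ 2 ✓ → eligible.
Backup Childcare — status part-time ✗ (requires full-time or seasonal) → not eligible.
Remote Work Stipend — status part-time ✗ (requires full-time) → not eligible.
Professional Development Fund — service 716 days ≥ 2 months (≈60 days) ✓; dept QA ✗ → not eligible.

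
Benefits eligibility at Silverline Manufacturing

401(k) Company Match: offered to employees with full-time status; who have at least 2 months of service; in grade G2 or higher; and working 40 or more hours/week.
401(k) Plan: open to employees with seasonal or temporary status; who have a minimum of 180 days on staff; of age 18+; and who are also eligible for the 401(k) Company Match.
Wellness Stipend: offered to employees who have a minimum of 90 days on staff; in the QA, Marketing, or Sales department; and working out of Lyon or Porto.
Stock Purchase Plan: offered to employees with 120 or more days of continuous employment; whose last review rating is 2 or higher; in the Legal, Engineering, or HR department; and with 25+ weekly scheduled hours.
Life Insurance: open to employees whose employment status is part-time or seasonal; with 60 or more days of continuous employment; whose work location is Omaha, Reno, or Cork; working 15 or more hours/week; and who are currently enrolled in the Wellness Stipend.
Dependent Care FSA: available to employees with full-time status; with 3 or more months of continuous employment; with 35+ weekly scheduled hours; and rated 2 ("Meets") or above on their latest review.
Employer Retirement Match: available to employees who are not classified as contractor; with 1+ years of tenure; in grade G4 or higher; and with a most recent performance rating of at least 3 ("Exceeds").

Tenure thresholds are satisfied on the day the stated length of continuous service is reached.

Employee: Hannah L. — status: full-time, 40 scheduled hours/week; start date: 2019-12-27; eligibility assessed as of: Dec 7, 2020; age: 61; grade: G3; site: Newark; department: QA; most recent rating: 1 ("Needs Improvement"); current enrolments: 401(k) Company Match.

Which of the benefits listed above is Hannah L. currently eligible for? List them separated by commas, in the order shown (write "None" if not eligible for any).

401(k) Company Match

Service from 2019-12-27 to Dec 7, 2020: 346 days.
401(k) Company Match — status full-time ✓; service 346 days ≥ 2 months (≈60 days) ✓; grade G3 ≥ G2 ✓; 40 hrs/wk ≥ 40 ✓ → eligible.
401(k) Plan — status full-time ✗ (requires seasonal or temporary) → not eligible.
Wellness Stipend — service 346 days ≥ 90 days ✓; dept QA ✓; site Newark ✗ (not Lyon or Porto) → not eligible.
Stock Purchase Plan — service 346 days ≥ 120 days ✓; rating 1 < 2 ✗ → not eligible.
Life Insurance — status full-time ✗ (requires part-time or seasonal) → not eligible.
Dependent Care FSA — status full-time ✓; service 346 days ≥ 3 months (≈90 days) ✓; 40 hrs/wk ≥ 35 ✓; rating 1 < 2 ✗ → not eligible.
Employer Retirement Match — status full-time ✓ (not excluded); service 346 days < 1 year (≈365 days) ✗ → not eligible.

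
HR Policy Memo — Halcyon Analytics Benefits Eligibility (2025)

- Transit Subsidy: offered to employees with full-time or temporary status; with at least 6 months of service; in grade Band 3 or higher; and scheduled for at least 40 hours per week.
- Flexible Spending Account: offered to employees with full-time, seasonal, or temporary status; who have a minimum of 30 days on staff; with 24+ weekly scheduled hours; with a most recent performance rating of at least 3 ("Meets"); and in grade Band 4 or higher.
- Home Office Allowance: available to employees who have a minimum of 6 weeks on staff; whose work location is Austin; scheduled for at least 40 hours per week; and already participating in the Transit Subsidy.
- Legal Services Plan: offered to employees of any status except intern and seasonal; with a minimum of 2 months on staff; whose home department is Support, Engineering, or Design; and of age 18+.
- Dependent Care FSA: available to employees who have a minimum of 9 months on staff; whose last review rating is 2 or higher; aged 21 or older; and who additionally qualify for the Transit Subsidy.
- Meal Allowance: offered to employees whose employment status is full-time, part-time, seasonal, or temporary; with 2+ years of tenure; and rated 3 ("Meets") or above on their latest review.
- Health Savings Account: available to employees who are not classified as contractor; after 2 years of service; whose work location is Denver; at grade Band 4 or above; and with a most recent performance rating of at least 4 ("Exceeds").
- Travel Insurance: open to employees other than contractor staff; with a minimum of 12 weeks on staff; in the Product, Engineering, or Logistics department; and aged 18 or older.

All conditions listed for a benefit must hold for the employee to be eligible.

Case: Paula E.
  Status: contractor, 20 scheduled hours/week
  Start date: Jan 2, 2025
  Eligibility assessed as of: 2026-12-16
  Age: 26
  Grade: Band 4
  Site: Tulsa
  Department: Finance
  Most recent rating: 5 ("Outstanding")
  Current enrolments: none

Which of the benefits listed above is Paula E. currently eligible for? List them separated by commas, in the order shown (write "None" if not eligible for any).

Service from Jan 2, 2025 to 2026-12-16: 713 days.
Transit Subsidy — status contractor ✗ (requires full-time or temporary) → not eligible.
Flexible Spending Account — status contractor ✗ (requires full-time, seasonal, or temporary) → not eligible.
Home Office Allowance — service 713 days ≥ 6 weeks (≈42 days) ✓; site Tulsa ✗ (not Austin) → not eligible.
Legal Services Plan — status contractor ✓ (not excluded); service 713 days ≥ 2 months (≈60 days) ✓; dept Finance ✗ → not eligible.
Dependent Care FSA — service 713 days ≥ 9 months (≈270 days) ✓; rating 5 ≥ 2 ✓; age 26 ≥ 21 ✓; not eligible for Transit Subsidy ✗ → not eligible.
Meal Allowance — status contractor ✗ (requires full-time, part-time, seasonal, or temporary) → not eligible.
Health Savings Account — status contractor ✗ (excluded) → not eligible.
Travel Insurance — status contractor ✗ (excluded) → not eligible.

None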